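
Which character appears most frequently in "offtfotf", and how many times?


Input: 'offtfotf'
Operation: tally each character
Counts: 'f':4, 'o':2, 't':2
Maximum: 'f' appears 4 times


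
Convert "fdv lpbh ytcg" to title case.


Input string: 'fdv lpbh ytcg'
Operation: capitalize first letter of each word
Word transformations: 'fdv'->'Fdv', 'lpbh'->'Lpbh', 'ytcg'->'Ytcg'
Result: Fdv Lpbh Ytcg


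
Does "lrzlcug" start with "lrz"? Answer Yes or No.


Input string: 'lrzlcug'
Prefix to check: 'lrz'
First 3 characters of input: 'lrz'
Match: True
Result: Yes


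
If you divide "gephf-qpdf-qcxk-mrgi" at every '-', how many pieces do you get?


Input string: 'gephf-qpdf-qcxk-mrgi'
Delimiter: '-'
Split result: 'gephf', 'qpdf', 'qcxk', 'mrgi'
Number of parts: 4


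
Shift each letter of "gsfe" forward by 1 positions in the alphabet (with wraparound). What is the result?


Input: 'gsfe', shift = 1
Operation: for each letter, (position + 1) mod 26
Mapping: 'g'(6+1=7)->'h', 's'(18+1=19)->'t', 'f'(5+1=6)->'g', 'e'(4+1=5)->'f'
Result: htgf


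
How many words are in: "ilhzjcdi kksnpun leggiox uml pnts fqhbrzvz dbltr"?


Input string: 'ilhzjcdi kksnpun leggiox uml pnts fqhbrzvz dbltr'
Operation: split by spaces
Words found: 'ilhzjcdi', 'kksnpun', 'leggiox', 'uml', 'pnts', 'fqhbrzvz', 'dbltr'
Word count: 7


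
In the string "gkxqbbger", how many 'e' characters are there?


Input string: 'gkxqbbger'
Target character: 'e'
Scan each position: s[7]='e'
Matches found at indices: 7
Total: 1


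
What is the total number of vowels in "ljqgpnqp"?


Input string: 'ljqgpnqp'
Operation: count vowels (a, e, i, o, u)
Scan: s[0]='l', s[1]='j', s[2]='q', s[3]='g', s[4]='p', s[5]='n', s[6]='q', s[7]='p'
Vowels found: 0
Result: 0


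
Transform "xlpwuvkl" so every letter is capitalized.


Input string: 'xlpwuvkl'
Operation: convert each letter to uppercase
Mapping: 'x'->'X', 'l'->'L', 'p'->'P', 'w'->'W', 'u'->'U', 'v'->'V', 'k'->'K', 'l'->'L'
Result: XLPWUVKL


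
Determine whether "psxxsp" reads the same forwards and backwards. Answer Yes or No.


Input string: 'psxxsp'
Reversed: 'psxxsp'
Compare pairs: s[0]='p' vs s[5]='p' (match), s[1]='s' vs s[4]='s' (match), s[2]='x' vs s[3]='x' (match)
Palindrome: Yes


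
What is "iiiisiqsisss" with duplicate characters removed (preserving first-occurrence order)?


Input: 'iiiisiqsisss'
Operation: keep first occurrence of each character
Scan: s[0]='i' new -> keep; s[1]='i' seen -> skip; s[2]='i' seen -> skip; s[3]='i' seen -> skip; s[4]='s' new -> keep; s[5]='i' seen -> skip; s[6]='q' new -> keep; s[7]='s' seen -> skip; s[8]='i' seen -> skip; s[9]='s' seen -> skip; s[10]='s' seen -> skip; s[11]='s' seen -> skip
Result: isq


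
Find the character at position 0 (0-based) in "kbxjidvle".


Input string: 'kbxjidvle'
Operation: get character at index 0
Index mapping: s[0]='k'
Result: 'k'


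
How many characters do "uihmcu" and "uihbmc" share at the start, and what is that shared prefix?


String 1: 'uihmcu'
String 2: 'uihbmc'
Compare position by position:
pos 0: 'u' vs 'u' match
pos 1: 'i' vs 'i' match
pos 2: 'h' vs 'h' match
pos 3: 'm' vs 'b' differ -> stop
Longest common prefix: "uih" (length 3)


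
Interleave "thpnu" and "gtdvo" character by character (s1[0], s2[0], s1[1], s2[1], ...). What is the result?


String 1: 'thpnu'
String 2: 'gtdvo'
Operation: alternate characters
Pairs: 't'+'g', 'h'+'t', 'p'+'d', 'n'+'v', 'u'+'o'
Result: tghtpdnvuo


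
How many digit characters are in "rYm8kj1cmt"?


Input string: 'rYm8kj1cmt'
Operation: count digit characters (0-9)
Scan: 'r', 'Y', 'm', '8'(digit), 'k', 'j', '1'(digit), 'c', 'm', 't'
Digits found: 2
Result: 2


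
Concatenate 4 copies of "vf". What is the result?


Input string: 'vf'
Operation: repeat 4 times
Concatenation: 'vf' + 'vf' + 'vf' + 'vf'
Result: vfvfvfvf


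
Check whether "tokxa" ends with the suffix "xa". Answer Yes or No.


Input string: 'tokxa'
Suffix to check: 'xa'
Last 2 characters of input: 'xa'
Match: True
Result: Yes


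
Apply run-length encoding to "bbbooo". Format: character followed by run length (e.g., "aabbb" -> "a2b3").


Input: 'bbbooo'
Operation: identify consecutive runs
Runs: 'bbb' -> b3, 'ooo' -> o3
Encoded: b3o3


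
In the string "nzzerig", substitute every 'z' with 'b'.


Input string: 'nzzerig'
Operation: replace 'z' with 'b'
Positions of 'z': 1, 2
After replacement: nbberig


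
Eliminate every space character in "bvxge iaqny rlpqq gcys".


Input string: 'bvxge iaqny rlpqq gcys'
Operation: remove all spaces
Words: 'bvxge', 'iaqny', 'rlpqq', 'gcys'
Join without spaces: bvxgeiaqnyrlpqqgcys


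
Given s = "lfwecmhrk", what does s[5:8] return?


Input string: 'lfwecmhrk'
Operation: slice [5:8]
Extract characters: s[5]='m', s[6]='h', s[7]='r'
Result: mhr


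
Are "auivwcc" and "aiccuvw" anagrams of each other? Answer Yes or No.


String 1: 'auivwcc' -> sorted: 'acciuvw'
String 2: 'aiccuvw' -> sorted: 'acciuvw'
Compare sorted forms: 'acciuvw' == 'acciuvw'
Anagram: Yes


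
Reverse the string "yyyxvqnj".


Input string: 'yyyxvqnj'
Operation: reverse character order
Original order: 'y' -> 'y' -> 'y' -> 'x' -> 'v' -> 'q' -> 'n' -> 'j'
Reversed order: 'j' -> 'n' -> 'q' -> 'v' -> 'x' -> 'y' -> 'y' -> 'y'
Result: jnqvxyyy


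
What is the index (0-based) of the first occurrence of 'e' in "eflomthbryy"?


Input string: 'eflomthbryy'
Target: 'e'
Scanning left to right: s[0]='e'
First match at index: 0


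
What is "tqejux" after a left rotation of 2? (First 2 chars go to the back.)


Input: 'tqejux', shift = 2
Operation: split at index 2 and swap parts
Front part s[0:2] = 'tq'
Back part s[2:] = 'ejux'
Rotated = back + front = 'ejux' + 'tq'
Result: ejuxtq


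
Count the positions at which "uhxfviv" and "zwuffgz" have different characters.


String 1: 'uhxfviv'
String 2: 'zwuffgz'
Compare each position: pos 0: 'u'!='z', pos 1: 'h'!='w', pos 2: 'x'!='u', pos 3: 'f'=='f', pos 4: 'v'!='f', pos 5: 'i'!='g', pos 6: 'v'!='z'
Differing positions: 6
Hamming distance: 6


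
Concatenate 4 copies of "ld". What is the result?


Input string: 'ld'
Operation: repeat 4 times
Concatenation: 'ld' + 'ld' + 'ld' + 'ld'
Result: ldldldld


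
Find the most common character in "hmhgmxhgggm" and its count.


Input: 'hmhgmxhgggm'
Operation: tally each character
Counts: 'g':4, 'h':3, 'm':3, 'x':1
Maximum: 'g' appears 4 times


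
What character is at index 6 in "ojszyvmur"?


Input string: 'ojszyvmur'
Operation: get character at index 6
Index mapping: s[0]='o', s[1]='j', s[2]='s', s[3]='z', s[4]='y', s[5]='v', s[6]='m'
Result: 'm'


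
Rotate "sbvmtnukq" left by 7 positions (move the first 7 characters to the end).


Input: 'sbvmtnukq', shift = 7
Operation: split at index 7 and swap parts
Front part s[0:7] = 'sbvmtnu'
Back part s[7:] = 'kq'
Rotated = back + front = 'kq' + 'sbvmtnu'
Result: kqsbvmtnu


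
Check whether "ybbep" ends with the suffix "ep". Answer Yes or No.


Input string: 'ybbep'
Suffix to check: 'ep'
Last 2 characters of input: 'ep'
Match: True
Result: Yes


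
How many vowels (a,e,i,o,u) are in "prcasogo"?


Input string: 'prcasogo'
Operation: count vowels (a, e, i, o, u)
Scan: s[0]='p', s[1]='r', s[2]='c', s[3]='a' (vowel), s[4]='s', s[5]='o' (vowel), s[6]='g', s[7]='o' (vowel)
Vowels found: 3
Result: 3


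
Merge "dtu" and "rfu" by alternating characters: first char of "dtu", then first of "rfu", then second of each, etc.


String 1: 'dtu'
String 2: 'rfu'
Operation: alternate characters
Pairs: 'd'+'r', 't'+'f', 'u'+'u'
Result: drtfuu


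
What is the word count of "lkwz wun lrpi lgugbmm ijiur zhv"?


Input string: 'lkwz wun lrpi lgugbmm ijiur zhv'
Operation: split by spaces
Words found: 'lkwz', 'wun', 'lrpi', 'lgugbmm', 'ijiur', 'zhv'
Word count: 6


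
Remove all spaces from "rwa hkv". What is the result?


Input string: 'rwa hkv'
Operation: remove all spaces
Words: 'rwa', 'hkv'
Join without spaces: rwahkv


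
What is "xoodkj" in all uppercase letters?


Input string: 'xoodkj'
Operation: convert each letter to uppercase
Mapping: 'x'->'X', 'o'->'O', 'o'->'O', 'd'->'D', 'k'->'K', 'j'->'J'
Result: XOODKJ


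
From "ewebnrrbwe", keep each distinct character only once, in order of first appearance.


Input: 'ewebnrrbwe'
Operation: keep first occurrence of each character
Scan: s[0]='e' new -> keep; s[1]='w' new -> keep; s[2]='e' seen -> skip; s[3]='b' new -> keep; s[4]='n' new -> keep; s[5]='r' new -> keep; s[6]='r' seen -> skip; s[7]='b' seen -> skip; s[8]='w' seen -> skip; s[9]='e' seen -> skip
Result: ewbnr


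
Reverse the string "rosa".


Input string: 'rosa'
Operation: reverse character order
Original order: 'r' -> 'o' -> 's' -> 'a'
Reversed order: 'a' -> 's' -> 'o' -> 'r'
Result: asor


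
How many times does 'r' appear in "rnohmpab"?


Input string: 'rnohmpab'
Target character: 'r'
Scan each position: s[0]='r'
Matches found at indices: 0
Total: 1


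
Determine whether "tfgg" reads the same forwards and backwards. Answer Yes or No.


Input string: 'tfgg'
Reversed: 'ggft'
Compare pairs: s[0]='t' vs s[3]='g' (mismatch), s[1]='f' vs s[2]='g' (mismatch)
Palindrome: No


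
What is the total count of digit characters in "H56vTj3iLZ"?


Input string: 'H56vTj3iLZ'
Operation: count digit characters (0-9)
Scan: 'H', '5'(digit), '6'(digit), 'v', 'T', 'j', '3'(digit), 'i', 'L', 'Z'
Digits found: 3
Result: 3


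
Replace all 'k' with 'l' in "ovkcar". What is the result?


Input string: 'ovkcar'
Operation: replace 'k' with 'l'
Positions of 'k': 2
After replacement: ovlcar


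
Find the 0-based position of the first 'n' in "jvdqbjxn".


Input string: 'jvdqbjxn'
Target: 'n'
Scanning left to right: s[0]='j', s[1]='v', s[2]='d', s[3]='q', s[4]='b', s[5]='j', s[6]='x', s[7]='n'
First match at index: 7


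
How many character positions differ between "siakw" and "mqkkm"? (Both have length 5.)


String 1: 'siakw'
String 2: 'mqkkm'
Compare each position: pos 0: 's'!='m', pos 1: 'i'!='q', pos 2: 'a'!='k', pos 3: 'k'=='k', pos 4: 'w'!='m'
Differing positions: 4
Hamming distance: 4


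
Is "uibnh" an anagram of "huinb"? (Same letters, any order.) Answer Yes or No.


String 1: 'huinb' -> sorted: 'bhinu'
String 2: 'uibnh' -> sorted: 'bhinu'
Compare sorted forms: 'bhinu' == 'bhinu'
Anagram: Yes


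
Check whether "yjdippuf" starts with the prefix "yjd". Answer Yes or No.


Input string: 'yjdippuf'
Prefix to check: 'yjd'
First 3 characters of input: 'yjd'
Match: True
Result: Yes


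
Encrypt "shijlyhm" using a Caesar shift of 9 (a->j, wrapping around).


Input: 'shijlyhm', shift = 9
Operation: for each letter, (position + 9) mod 26
Mapping: 's'(18+9=27, 27 mod 26=1)->'b', 'h'(7+9=16)->'q', 'i'(8+9=17)->'r', 'j'(9+9=18)->'s', 'l'(11+9=20)->'u', 'y'(24+9=33, 33 mod 26=7)->'h', 'h'(7+9=16)->'q', 'm'(12+9=21)->'v'
Result: bqrsuhqv


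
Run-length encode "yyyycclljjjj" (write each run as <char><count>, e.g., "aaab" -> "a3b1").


Input: 'yyyycclljjjj'
Operation: identify consecutive runs
Runs: 'yyyy' -> y4, 'cc' -> c2, 'll' -> l2, 'jjjj' -> j4
Encoded: y4c2l2j4


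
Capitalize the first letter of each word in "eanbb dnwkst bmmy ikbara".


Input string: 'eanbb dnwkst bmmy ikbara'
Operation: capitalize first letter of each word
Word transformations: 'eanbb'->'Eanbb', 'dnwkst'->'Dnwkst', 'bmmy'->'Bmmy', 'ikbara'->'Ikbara'
Result: Eanbb Dnwkst Bmmy Ikbara


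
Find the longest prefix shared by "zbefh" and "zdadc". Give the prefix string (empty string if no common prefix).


String 1: 'zbefh'
String 2: 'zdadc'
Compare position by position:
pos 0: 'z' vs 'z' match
pos 1: 'b' vs 'd' differ -> stop
Longest common prefix: "z" (length 1)


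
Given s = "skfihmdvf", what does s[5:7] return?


Input string: 'skfihmdvf'
Operation: slice [5:7]
Extract characters: s[5]='m', s[6]='d'
Result: md


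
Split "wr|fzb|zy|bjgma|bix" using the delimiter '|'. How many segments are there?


Input string: 'wr|fzb|zy|bjgma|bix'
Delimiter: '|'
Split result: 'wr', 'fzb', 'zy', 'bjgma', 'bix'
Number of parts: 5


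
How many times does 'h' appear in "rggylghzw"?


Input string: 'rggylghzw'
Target character: 'h'
Scan each position: s[6]='h'
Matches found at indices: 6
Total: 1


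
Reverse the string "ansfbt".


Input string: 'ansfbt'
Operation: reverse character order
Original order: 'a' -> 'n' -> 's' -> 'f' -> 'b' -> 't'
Reversed order: 't' -> 'b' -> 'f' -> 's' -> 'n' -> 'a'
Result: tbfsna


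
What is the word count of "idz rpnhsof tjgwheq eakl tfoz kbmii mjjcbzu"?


Input string: 'idz rpnhsof tjgwheq eakl tfoz kbmii mjjcbzu'
Operation: split by spaces
Words found: 'idz', 'rpnhsof', 'tjgwheq', 'eakl', 'tfoz', 'kbmii', 'mjjcbzu'
Word count: 7


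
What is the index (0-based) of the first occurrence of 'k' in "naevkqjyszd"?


Input string: 'naevkqjyszd'
Target: 'k'
Scanning left to right: s[0]='n', s[1]='a', s[2]='e', s[3]='v', s[4]='k'
First match at index: 4


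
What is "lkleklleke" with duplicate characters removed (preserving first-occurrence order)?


Input: 'lkleklleke'
Operation: keep first occurrence of each character
Scan: s[0]='l' new -> keep; s[1]='k' new -> keep; s[2]='l' seen -> skip; s[3]='e' new -> keep; s[4]='k' seen -> skip; s[5]='l' seen -> skip; s[6]='l' seen -> skip; s[7]='e' seen -> skip; s[8]='k' seen -> skip; s[9]='e' seen -> skip
Result: lke


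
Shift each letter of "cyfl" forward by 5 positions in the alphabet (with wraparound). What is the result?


Input: 'cyfl', shift = 5
Operation: for each letter, (position + 5) mod 26
Mapping: 'c'(2+5=7)->'h', 'y'(24+5=29, 29 mod 26=3)->'d', 'f'(5+5=10)->'k', 'l'(11+5=16)->'q'
Result: hdkq


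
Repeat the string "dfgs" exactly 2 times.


Input string: 'dfgs'
Operation: repeat 2 times
Concatenation: 'dfgs' + 'dfgs'
Result: dfgsdfgs


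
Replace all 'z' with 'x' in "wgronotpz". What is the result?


Input string: 'wgronotpz'
Operation: replace 'z' with 'x'
Positions of 'z': 8
After replacement: wgronotpx


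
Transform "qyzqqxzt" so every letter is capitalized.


Input string: 'qyzqqxzt'
Operation: convert each letter to uppercase
Mapping: 'q'->'Q', 'y'->'Y', 'z'->'Z', 'q'->'Q', 'q'->'Q', 'x'->'X', 'z'->'Z', 't'->'T'
Result: QYZQQXZT


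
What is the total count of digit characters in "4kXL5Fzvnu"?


Input string: '4kXL5Fzvnu'
Operation: count digit characters (0-9)
Scan: '4'(digit), 'k', 'X', 'L', '5'(digit), 'F', 'z', 'v', 'n', 'u'
Digits found: 2
Result: 2


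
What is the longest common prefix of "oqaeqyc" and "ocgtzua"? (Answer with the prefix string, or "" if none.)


String 1: 'oqaeqyc'
String 2: 'ocgtzua'
Compare position by position:
pos 0: 'o' vs 'o' match
pos 1: 'q' vs 'c' differ -> stop
Longest common prefix: "o" (length 1)


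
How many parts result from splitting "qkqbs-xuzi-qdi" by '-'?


Input string: 'qkqbs-xuzi-qdi'
Delimiter: '-'
Split result: 'qkqbs', 'xuzi', 'qdi'
Number of parts: 3


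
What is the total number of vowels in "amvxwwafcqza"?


Input string: 'amvxwwafcqza'
Operation: count vowels (a, e, i, o, u)
Scan: s[0]='a' (vowel), s[1]='m', s[2]='v', s[3]='x', s[4]='w', s[5]='w', s[6]='a' (vowel), s[7]='f', s[8]='c', s[9]='q', s[10]='z', s[11]='a' (vowel)
Vowels found: 3
Result: 3


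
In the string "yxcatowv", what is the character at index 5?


Input string: 'yxcatowv'
Operation: get character at index 5
Index mapping: s[0]='y', s[1]='x', s[2]='c', s[3]='a', s[4]='t', s[5]='o'
Result: 'o'


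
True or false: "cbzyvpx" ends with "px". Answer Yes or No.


Input string: 'cbzyvpx'
Suffix to check: 'px'
Last 2 characters of input: 'px'
Match: True
Result: Yes


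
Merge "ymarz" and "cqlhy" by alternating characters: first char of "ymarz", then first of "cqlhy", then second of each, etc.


String 1: 'ymarz'
String 2: 'cqlhy'
Operation: alternate characters
Pairs: 'y'+'c', 'm'+'q', 'a'+'l', 'r'+'h', 'z'+'y'
Result: ycmqalrhzy


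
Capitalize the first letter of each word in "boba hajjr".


Input string: 'boba hajjr'
Operation: capitalize first letter of each word
Word transformations: 'boba'->'Boba', 'hajjr'->'Hajjr'
Result: Boba Hajjr


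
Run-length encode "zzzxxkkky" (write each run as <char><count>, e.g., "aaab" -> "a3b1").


Input: 'zzzxxkkky'
Operation: identify consecutive runs
Runs: 'zzz' -> z3, 'xx' -> x2, 'kkk' -> k3, 'y' -> y1
Encoded: z3x2k3y1


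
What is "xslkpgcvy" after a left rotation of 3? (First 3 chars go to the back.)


Input: 'xslkpgcvy', shift = 3
Operation: split at index 3 and swap parts
Front part s[0:3] = 'xsl'
Back part s[3:] = 'kpgcvy'
Rotated = back + front = 'kpgcvy' + 'xsl'
Result: kpgcvyxsl


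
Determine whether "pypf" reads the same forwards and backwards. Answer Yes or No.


Input string: 'pypf'
Reversed: 'fpyp'
Compare pairs: s[0]='p' vs s[3]='f' (mismatch), s[1]='y' vs s[2]='p' (mismatch)
Palindrome: No


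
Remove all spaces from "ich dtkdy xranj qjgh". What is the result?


Input string: 'ich dtkdy xranj qjgh'
Operation: remove all spaces
Words: 'ich', 'dtkdy', 'xranj', 'qjgh'
Join without spaces: ichdtkdyxranjqjgh


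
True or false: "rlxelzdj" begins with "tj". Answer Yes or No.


Input string: 'rlxelzdj'
Prefix to check: 'tj'
First 2 characters of input: 'rl'
Match: False
Result: No


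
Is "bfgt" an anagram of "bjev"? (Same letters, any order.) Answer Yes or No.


String 1: 'bjev' -> sorted: 'bejv'
String 2: 'bfgt' -> sorted: 'bfgt'
Compare sorted forms: 'bejv' != 'bfgt'
Anagram: No


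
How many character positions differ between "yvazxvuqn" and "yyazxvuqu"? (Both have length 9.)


String 1: 'yvazxvuqn'
String 2: 'yyazxvuqu'
Compare each position: pos 0: 'y'=='y', pos 1: 'v'!='y', pos 2: 'a'=='a', pos 3: 'z'=='z', pos 4: 'x'=='x', pos 5: 'v'=='v', pos 6: 'u'=='u', pos 7: 'q'=='q', pos 8: 'n'!='u'
Differing positions: 2
Hamming distance: 2


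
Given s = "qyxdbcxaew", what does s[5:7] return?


Input string: 'qyxdbcxaew'
Operation: slice [5:7]
Extract characters: s[5]='c', s[6]='x'
Result: cx


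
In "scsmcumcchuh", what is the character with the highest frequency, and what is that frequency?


Input: 'scsmcumcchuh'
Operation: tally each character
Counts: 'c':4, 'h':2, 'm':2, 's':2, 'u':2
Maximum: 'c' appears 4 times


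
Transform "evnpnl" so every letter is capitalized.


Input string: 'evnpnl'
Operation: convert each letter to uppercase
Mapping: 'e'->'E', 'v'->'V', 'n'->'N', 'p'->'P', 'n'->'N', 'l'->'L'
Result: EVNPNL


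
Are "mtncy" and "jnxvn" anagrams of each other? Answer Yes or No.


String 1: 'mtncy' -> sorted: 'cmnty'
String 2: 'jnxvn' -> sorted: 'jnnvx'
Compare sorted forms: 'cmnty' != 'jnnvx'
Anagram: No


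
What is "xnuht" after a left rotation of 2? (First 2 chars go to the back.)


Input: 'xnuht', shift = 2
Operation: split at index 2 and swap parts
Front part s[0:2] = 'xn'
Back part s[2:] = 'uht'
Rotated = back + front = 'uht' + 'xn'
Result: uhtxn


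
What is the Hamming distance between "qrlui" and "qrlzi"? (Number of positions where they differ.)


String 1: 'qrlui'
String 2: 'qrlzi'
Compare each position: pos 0: 'q'=='q', pos 1: 'r'=='r', pos 2: 'l'=='l', pos 3: 'u'!='z', pos 4: 'i'=='i'
Differing positions: 1
Hamming distance: 1


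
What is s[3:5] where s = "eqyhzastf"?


Input string: 'eqyhzastf'
Operation: slice [3:5]
Extract characters: s[3]='h', s[4]='z'
Result: hz


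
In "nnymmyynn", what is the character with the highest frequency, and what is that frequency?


Input: 'nnymmyynn'
Operation: tally each character
Counts: 'm':2, 'n':4, 'y':3
Maximum: 'n' appears 4 times


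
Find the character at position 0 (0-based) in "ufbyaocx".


Input string: 'ufbyaocx'
Operation: get character at index 0
Index mapping: s[0]='u'
Result: 'u'


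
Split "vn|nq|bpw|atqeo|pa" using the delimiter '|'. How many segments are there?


Input string: 'vn|nq|bpw|atqeo|pa'
Delimiter: '|'
Split result: 'vn', 'nq', 'bpw', 'atqeo', 'pa'
Number of parts: 5


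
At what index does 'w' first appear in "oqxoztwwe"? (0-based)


Input string: 'oqxoztwwe'
Target: 'w'
Scanning left to right: s[0]='o', s[1]='q', s[2]='x', s[3]='o', s[4]='z', s[5]='t', s[6]='w'
First match at index: 6


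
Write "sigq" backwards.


Input string: 'sigq'
Operation: reverse character order
Original order: 's' -> 'i' -> 'g' -> 'q'
Reversed order: 'q' -> 'g' -> 'i' -> 's'
Result: qgis


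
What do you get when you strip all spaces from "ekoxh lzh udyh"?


Input string: 'ekoxh lzh udyh'
Operation: remove all spaces
Words: 'ekoxh', 'lzh', 'udyh'
Join without spaces: ekoxhlzhudyh


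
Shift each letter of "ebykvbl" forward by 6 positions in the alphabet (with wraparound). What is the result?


Input: 'ebykvbl', shift = 6
Operation: for each letter, (position + 6) mod 26
Mapping: 'e'(4+6=10)->'k', 'b'(1+6=7)->'h', 'y'(24+6=30, 30 mod 26=4)->'e', 'k'(10+6=16)->'q', 'v'(21+6=27, 27 mod 26=1)->'b', 'b'(1+6=7)->'h', 'l'(11+6=17)->'r'
Result: kheqbhr


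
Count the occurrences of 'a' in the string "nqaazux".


Input string: 'nqaazux'
Target character: 'a'
Scan each position: s[2]='a', s[3]='a'
Matches found at indices: 2, 3
Total: 2


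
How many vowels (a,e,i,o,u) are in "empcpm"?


Input string: 'empcpm'
Operation: count vowels (a, e, i, o, u)
Scan: s[0]='e' (vowel), s[1]='m', s[2]='p', s[3]='c', s[4]='p', s[5]='m'
Vowels found: 1
Result: 1


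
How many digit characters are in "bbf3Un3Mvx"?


Input string: 'bbf3Un3Mvx'
Operation: count digit characters (0-9)
Scan: 'b', 'b', 'f', '3'(digit), 'U', 'n', '3'(digit), 'M', 'v', 'x'
Digits found: 2
Result: 2


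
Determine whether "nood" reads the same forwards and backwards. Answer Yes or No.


Input string: 'nood'
Reversed: 'doon'
Compare pairs: s[0]='n' vs s[3]='d' (mismatch), s[1]='o' vs s[2]='o' (match)
Palindrome: No


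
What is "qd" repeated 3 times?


Input string: 'qd'
Operation: repeat 3 times
Concatenation: 'qd' + 'qd' + 'qd'
Result: qdqdqd


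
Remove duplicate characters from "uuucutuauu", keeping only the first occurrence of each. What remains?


Input: 'uuucutuauu'
Operation: keep first occurrence of each character
Scan: s[0]='u' new -> keep; s[1]='u' seen -> skip; s[2]='u' seen -> skip; s[3]='c' new -> keep; s[4]='u' seen -> skip; s[5]='t' new -> keep; s[6]='u' seen -> skip; s[7]='a' new -> keep; s[8]='u' seen -> skip; s[9]='u' seen -> skip
Result: ucta


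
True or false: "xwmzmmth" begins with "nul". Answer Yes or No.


Input string: 'xwmzmmth'
Prefix to check: 'nul'
First 3 characters of input: 'xwm'
Match: False
Result: No


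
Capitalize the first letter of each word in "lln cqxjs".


Input string: 'lln cqxjs'
Operation: capitalize first letter of each word
Word transformations: 'lln'->'Lln', 'cqxjs'->'Cqxjs'
Result: Lln Cqxjs


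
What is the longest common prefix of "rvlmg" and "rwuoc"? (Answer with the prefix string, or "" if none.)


String 1: 'rvlmg'
String 2: 'rwuoc'
Compare position by position:
pos 0: 'r' vs 'r' match
pos 1: 'v' vs 'w' differ -> stop
Longest common prefix: "r" (length 1)


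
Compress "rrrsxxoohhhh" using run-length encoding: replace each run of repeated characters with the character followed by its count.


Input: 'rrrsxxoohhhh'
Operation: identify consecutive runs
Runs: 'rrr' -> r3, 's' -> s1, 'xx' -> x2, 'oo' -> o2, 'hhhh' -> h4
Encoded: r3s1x2o2h4


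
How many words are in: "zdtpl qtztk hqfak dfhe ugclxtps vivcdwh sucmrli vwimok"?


Input string: 'zdtpl qtztk hqfak dfhe ugclxtps vivcdwh sucmrli vwimok'
Operation: split by spaces
Words found: 'zdtpl', 'qtztk', 'hqfak', 'dfhe', 'ugclxtps', 'vivcdwh', 'sucmrli', 'vwimok'
Word count: 8


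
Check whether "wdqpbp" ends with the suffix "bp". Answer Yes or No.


Input string: 'wdqpbp'
Suffix to check: 'bp'
Last 2 characters of input: 'bp'
Match: True
Result: Yes


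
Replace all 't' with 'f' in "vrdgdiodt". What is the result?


Input string: 'vrdgdiodt'
Operation: replace 't' with 'f'
Positions of 't': 8
After replacement: vrdgdiodf


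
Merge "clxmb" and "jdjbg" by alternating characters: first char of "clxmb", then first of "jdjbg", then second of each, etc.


String 1: 'clxmb'
String 2: 'jdjbg'
Operation: alternate characters
Pairs: 'c'+'j', 'l'+'d', 'x'+'j', 'm'+'b', 'b'+'g'
Result: cjldxjmbbg


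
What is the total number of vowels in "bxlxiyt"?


Input string: 'bxlxiyt'
Operation: count vowels (a, e, i, o, u)
Scan: s[0]='b', s[1]='x', s[2]='l', s[3]='x', s[4]='i' (vowel), s[5]='y', s[6]='t'
Vowels found: 1
Result: 1


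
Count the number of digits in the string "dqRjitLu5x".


Input string: 'dqRjitLu5x'
Operation: count digit characters (0-9)
Scan: 'd', 'q', 'R', 'j', 'i', 't', 'L', 'u', '5'(digit), 'x'
Digits found: 1
Result: 1


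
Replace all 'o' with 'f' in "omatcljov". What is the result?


Input string: 'omatcljov'
Operation: replace 'o' with 'f'
Positions of 'o': 0, 7
After replacement: fmatcljfv


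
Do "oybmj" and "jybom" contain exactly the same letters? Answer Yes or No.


String 1: 'oybmj' -> sorted: 'bjmoy'
String 2: 'jybom' -> sorted: 'bjmoy'
Compare sorted forms: 'bjmoy' == 'bjmoy'
Anagram: Yes


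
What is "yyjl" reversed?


Input string: 'yyjl'
Operation: reverse character order
Original order: 'y' -> 'y' -> 'j' -> 'l'
Reversed order: 'l' -> 'j' -> 'y' -> 'y'
Result: ljyy


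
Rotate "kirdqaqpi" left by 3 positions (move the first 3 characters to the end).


Input: 'kirdqaqpi', shift = 3
Operation: split at index 3 and swap parts
Front part s[0:3] = 'kir'
Back part s[3:] = 'dqaqpi'
Rotated = back + front = 'dqaqpi' + 'kir'
Result: dqaqpikir


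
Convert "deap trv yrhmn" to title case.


Input string: 'deap trv yrhmn'
Operation: capitalize first letter of each word
Word transformations: 'deap'->'Deap', 'trv'->'Trv', 'yrhmn'->'Yrhmn'
Result: Deap Trv Yrhmn


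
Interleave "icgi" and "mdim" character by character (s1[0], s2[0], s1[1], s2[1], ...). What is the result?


String 1: 'icgi'
String 2: 'mdim'
Operation: alternate characters
Pairs: 'i'+'m', 'c'+'d', 'g'+'i', 'i'+'m'
Result: imcdgiim


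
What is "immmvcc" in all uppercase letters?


Input string: 'immmvcc'
Operation: convert each letter to uppercase
Mapping: 'i'->'I', 'm'->'M', 'm'->'M', 'm'->'M', 'v'->'V', 'c'->'C', 'c'->'C'
Result: IMMMVCC


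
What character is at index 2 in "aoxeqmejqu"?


Input string: 'aoxeqmejqu'
Operation: get character at index 2
Index mapping: s[0]='a', s[1]='o', s[2]='x'
Result: 'x'


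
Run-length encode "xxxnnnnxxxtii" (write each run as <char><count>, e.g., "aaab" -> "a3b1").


Input: 'xxxnnnnxxxtii'
Operation: identify consecutive runs
Runs: 'xxx' -> x3, 'nnnn' -> n4, 'xxx' -> x3, 't' -> t1, 'ii' -> i2
Encoded: x3n4x3t1i2


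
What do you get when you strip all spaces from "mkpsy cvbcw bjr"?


Input string: 'mkpsy cvbcw bjr'
Operation: remove all spaces
Words: 'mkpsy', 'cvbcw', 'bjr'
Join without spaces: mkpsycvbcwbjr


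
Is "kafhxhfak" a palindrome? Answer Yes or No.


Input string: 'kafhxhfak'
Reversed: 'kafhxhfak'
Compare pairs: s[0]='k' vs s[8]='k' (match), s[1]='a' vs s[7]='a' (match), s[2]='f' vs s[6]='f' (match), s[3]='h' vs s[5]='h' (match)
Palindrome: Yes


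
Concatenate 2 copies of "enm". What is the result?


Input string: 'enm'
Operation: repeat 2 times
Concatenation: 'enm' + 'enm'
Result: enmenm


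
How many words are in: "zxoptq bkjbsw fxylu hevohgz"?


Input string: 'zxoptq bkjbsw fxylu hevohgz'
Operation: split by spaces
Words found: 'zxoptq', 'bkjbsw', 'fxylu', 'hevohgz'
Word count: 4


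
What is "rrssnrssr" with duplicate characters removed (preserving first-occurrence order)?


Input: 'rrssnrssr'
Operation: keep first occurrence of each character
Scan: s[0]='r' new -> keep; s[1]='r' seen -> skip; s[2]='s' new -> keep; s[3]='s' seen -> skip; s[4]='n' new -> keep; s[5]='r' seen -> skip; s[6]='s' seen -> skip; s[7]='s' seen -> skip; s[8]='r' seen -> skip
Result: rsn


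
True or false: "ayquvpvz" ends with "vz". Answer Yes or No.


Input string: 'ayquvpvz'
Suffix to check: 'vz'
Last 2 characters of input: 'vz'
Match: True
Result: Yes


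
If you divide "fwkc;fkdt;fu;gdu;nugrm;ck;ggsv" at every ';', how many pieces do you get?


Input string: 'fwkc;fkdt;fu;gdu;nugrm;ck;ggsv'
Delimiter: ';'
Split result: 'fwkc', 'fkdt', 'fu', 'gdu', 'nugrm', 'ck', 'ggsv'
Number of parts: 7


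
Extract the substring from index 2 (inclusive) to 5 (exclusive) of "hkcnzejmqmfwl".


Input string: 'hkcnzejmqmfwl'
Operation: slice [2:5]
Extract characters: s[2]='c', s[3]='n', s[4]='z'
Result: cnz


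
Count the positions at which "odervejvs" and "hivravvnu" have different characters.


String 1: 'odervejvs'
String 2: 'hivravvnu'
Compare each position: pos 0: 'o'!='h', pos 1: 'd'!='i', pos 2: 'e'!='v', pos 3: 'r'=='r', pos 4: 'v'!='a', pos 5: 'e'!='v', pos 6: 'j'!='v', pos 7: 'v'!='n', pos 8: 's'!='u'
Differing positions: 8
Hamming distance: 8


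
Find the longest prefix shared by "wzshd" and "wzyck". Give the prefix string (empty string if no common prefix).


String 1: 'wzshd'
String 2: 'wzyck'
Compare position by position:
pos 0: 'w' vs 'w' match
pos 1: 'z' vs 'z' match
pos 2: 's' vs 'y' differ -> stop
Longest common prefix: "wz" (length 2)


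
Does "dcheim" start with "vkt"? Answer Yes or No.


Input string: 'dcheim'
Prefix to check: 'vkt'
First 3 characters of input: 'dch'
Match: False
Result: No


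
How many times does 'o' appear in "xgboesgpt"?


Input string: 'xgboesgpt'
Target character: 'o'
Scan each position: s[3]='o'
Matches found at indices: 3
Total: 1


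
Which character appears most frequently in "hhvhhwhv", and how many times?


Input: 'hhvhhwhv'
Operation: tally each character
Counts: 'h':5, 'v':2, 'w':1
Maximum: 'h' appears 5 times


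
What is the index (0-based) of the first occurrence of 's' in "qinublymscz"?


Input string: 'qinublymscz'
Target: 's'
Scanning left to right: s[0]='q', s[1]='i', s[2]='n', s[3]='u', s[4]='b', s[5]='l', s[6]='y', s[7]='m', s[8]='s'
First match at index: 8


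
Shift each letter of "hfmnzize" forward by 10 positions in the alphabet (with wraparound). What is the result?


Input: 'hfmnzize', shift = 10
Operation: for each letter, (position + 10) mod 26
Mapping: 'h'(7+10=17)->'r', 'f'(5+10=15)->'p', 'm'(12+10=22)->'w', 'n'(13+10=23)->'x', 'z'(25+10=35, 35 mod 26=9)->'j', 'i'(8+10=18)->'s', 'z'(25+10=35, 35 mod 26=9)->'j', 'e'(4+10=14)->'o'
Result: rpwxjsjo


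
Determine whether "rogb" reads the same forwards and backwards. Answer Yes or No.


Input string: 'rogb'
Reversed: 'bgor'
Compare pairs: s[0]='r' vs s[3]='b' (mismatch), s[1]='o' vs s[2]='g' (mismatch)
Palindrome: No


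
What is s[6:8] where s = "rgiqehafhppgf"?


Input string: 'rgiqehafhppgf'
Operation: slice [6:8]
Extract characters: s[6]='a', s[7]='f'
Result: af


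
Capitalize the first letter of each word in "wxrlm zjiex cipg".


Input string: 'wxrlm zjiex cipg'
Operation: capitalize first letter of each word
Word transformations: 'wxrlm'->'Wxrlm', 'zjiex'->'Zjiex', 'cipg'->'Cipg'
Result: Wxrlm Zjiex Cipg


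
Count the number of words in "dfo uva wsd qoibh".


Input string: 'dfo uva wsd qoibh'
Operation: split by spaces
Words found: 'dfo', 'uva', 'wsd', 'qoibh'
Word count: 4


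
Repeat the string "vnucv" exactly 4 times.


Input string: 'vnucv'
Operation: repeat 4 times
Concatenation: 'vnucv' + 'vnucv' + 'vnucv' + 'vnucv'
Result: vnucvvnucvvnucvvnucv


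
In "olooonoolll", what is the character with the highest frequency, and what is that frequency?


Input: 'olooonoolll'
Operation: tally each character
Counts: 'l':4, 'n':1, 'o':6
Maximum: 'o' appears 6 times


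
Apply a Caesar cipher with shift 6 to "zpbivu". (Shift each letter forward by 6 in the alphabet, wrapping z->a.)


Input: 'zpbivu', shift = 6
Operation: for each letter, (position + 6) mod 26
Mapping: 'z'(25+6=31, 31 mod 26=5)->'f', 'p'(15+6=21)->'v', 'b'(1+6=7)->'h', 'i'(8+6=14)->'o', 'v'(21+6=27, 27 mod 26=1)->'b', 'u'(20+6=26, 26 mod 26=0)->'a'
Result: fvhoba


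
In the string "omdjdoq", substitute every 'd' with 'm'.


Input string: 'omdjdoq'
Operation: replace 'd' with 'm'
Positions of 'd': 2, 4
After replacement: ommjmoq


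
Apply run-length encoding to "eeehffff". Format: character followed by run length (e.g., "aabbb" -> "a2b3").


Input: 'eeehffff'
Operation: identify consecutive runs
Runs: 'eee' -> e3, 'h' -> h1, 'ffff' -> f4
Encoded: e3h1f4


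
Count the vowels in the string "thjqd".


Input string: 'thjqd'
Operation: count vowels (a, e, i, o, u)
Scan: s[0]='t', s[1]='h', s[2]='j', s[3]='q', s[4]='d'
Vowels found: 0
Result: 0


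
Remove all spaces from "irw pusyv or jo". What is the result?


Input string: 'irw pusyv or jo'
Operation: remove all spaces
Words: 'irw', 'pusyv', 'or', 'jo'
Join without spaces: irwpusyvorjo


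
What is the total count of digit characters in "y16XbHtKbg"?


Input string: 'y16XbHtKbg'
Operation: count digit characters (0-9)
Scan: 'y', '1'(digit), '6'(digit), 'X', 'b', 'H', 't', 'K', 'b', 'g'
Digits found: 2
Result: 2


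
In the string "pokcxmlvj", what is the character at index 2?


Input string: 'pokcxmlvj'
Operation: get character at index 2
Index mapping: s[0]='p', s[1]='o', s[2]='k'
Result: 'k'


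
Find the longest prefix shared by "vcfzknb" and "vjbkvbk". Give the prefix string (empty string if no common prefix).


String 1: 'vcfzknb'
String 2: 'vjbkvbk'
Compare position by position:
pos 0: 'v' vs 'v' match
pos 1: 'c' vs 'j' differ -> stop
Longest common prefix: "v" (length 1)


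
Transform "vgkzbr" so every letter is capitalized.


Input string: 'vgkzbr'
Operation: convert each letter to uppercase
Mapping: 'v'->'V', 'g'->'G', 'k'->'K', 'z'->'Z', 'b'->'B', 'r'->'R'
Result: VGKZBR


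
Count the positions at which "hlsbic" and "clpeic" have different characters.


String 1: 'hlsbic'
String 2: 'clpeic'
Compare each position: pos 0: 'h'!='c', pos 1: 'l'=='l', pos 2: 's'!='p', pos 3: 'b'!='e', pos 4: 'i'=='i', pos 5: 'c'=='c'
Differing positions: 3
Hamming distance: 3


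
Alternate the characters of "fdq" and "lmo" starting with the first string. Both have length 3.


String 1: 'fdq'
String 2: 'lmo'
Operation: alternate characters
Pairs: 'f'+'l', 'd'+'m', 'q'+'o'
Result: fldmqo


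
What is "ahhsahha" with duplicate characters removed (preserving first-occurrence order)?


Input: 'ahhsahha'
Operation: keep first occurrence of each character
Scan: s[0]='a' new -> keep; s[1]='h' new -> keep; s[2]='h' seen -> skip; s[3]='s' new -> keep; s[4]='a' seen -> skip; s[5]='h' seen -> skip; s[6]='h' seen -> skip; s[7]='a' seen -> skip
Result: ahs


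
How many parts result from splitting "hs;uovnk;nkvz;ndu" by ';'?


Input string: 'hs;uovnk;nkvz;ndu'
Delimiter: ';'
Split result: 'hs', 'uovnk', 'nkvz', 'ndu'
Number of parts: 4


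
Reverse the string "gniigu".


Input string: 'gniigu'
Operation: reverse character order
Original order: 'g' -> 'n' -> 'i' -> 'i' -> 'g' -> 'u'
Reversed order: 'u' -> 'g' -> 'i' -> 'i' -> 'n' -> 'g'
Result: ugiing


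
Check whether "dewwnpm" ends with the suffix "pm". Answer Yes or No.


Input string: 'dewwnpm'
Suffix to check: 'pm'
Last 2 characters of input: 'pm'
Match: True
Result: Yes


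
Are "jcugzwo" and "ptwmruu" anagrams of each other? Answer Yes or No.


String 1: 'jcugzwo' -> sorted: 'cgjouwz'
String 2: 'ptwmruu' -> sorted: 'mprtuuw'
Compare sorted forms: 'cgjouwz' != 'mprtuuw'
Anagram: No


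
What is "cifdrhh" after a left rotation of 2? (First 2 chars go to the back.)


Input: 'cifdrhh', shift = 2
Operation: split at index 2 and swap parts
Front part s[0:2] = 'ci'
Back part s[2:] = 'fdrhh'
Rotated = back + front = 'fdrhh' + 'ci'
Result: fdrhhci


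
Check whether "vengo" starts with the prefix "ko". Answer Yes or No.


Input string: 'vengo'
Prefix to check: 'ko'
First 2 characters of input: 've'
Match: False
Result: No


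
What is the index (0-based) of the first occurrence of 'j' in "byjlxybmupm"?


Input string: 'byjlxybmupm'
Target: 'j'
Scanning left to right: s[0]='b', s[1]='y', s[2]='j'
First match at index: 2


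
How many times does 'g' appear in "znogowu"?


Input string: 'znogowu'
Target character: 'g'
Scan each position: s[3]='g'
Matches found at indices: 3
Total: 1


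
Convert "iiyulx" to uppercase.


Input string: 'iiyulx'
Operation: convert each letter to uppercase
Mapping: 'i'->'I', 'i'->'I', 'y'->'Y', 'u'->'U', 'l'->'L', 'x'->'X'
Result: IIYULX


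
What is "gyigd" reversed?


Input string: 'gyigd'
Operation: reverse character order
Original order: 'g' -> 'y' -> 'i' -> 'g' -> 'd'
Reversed order: 'd' -> 'g' -> 'i' -> 'y' -> 'g'
Result: dgiyg


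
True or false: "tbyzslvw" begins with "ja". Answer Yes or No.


Input string: 'tbyzslvw'
Prefix to check: 'ja'
First 2 characters of input: 'tb'
Match: False
Result: No


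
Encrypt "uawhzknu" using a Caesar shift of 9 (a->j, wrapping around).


Input: 'uawhzknu', shift = 9
Operation: for each letter, (position + 9) mod 26
Mapping: 'u'(20+9=29, 29 mod 26=3)->'d', 'a'(0+9=9)->'j', 'w'(22+9=31, 31 mod 26=5)->'f', 'h'(7+9=16)->'q', 'z'(25+9=34, 34 mod 26=8)->'i', 'k'(10+9=19)->'t', 'n'(13+9=22)->'w', 'u'(20+9=29, 29 mod 26=3)->'d'
Result: djfqitwd


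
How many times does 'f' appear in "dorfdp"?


Input string: 'dorfdp'
Target character: 'f'
Scan each position: s[3]='f'
Matches found at indices: 3
Total: 1


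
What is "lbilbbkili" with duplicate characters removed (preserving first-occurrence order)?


Input: 'lbilbbkili'
Operation: keep first occurrence of each character
Scan: s[0]='l' new -> keep; s[1]='b' new -> keep; s[2]='i' new -> keep; s[3]='l' seen -> skip; s[4]='b' seen -> skip; s[5]='b' seen -> skip; s[6]='k' new -> keep; s[7]='i' seen -> skip; s[8]='l' seen -> skip; s[9]='i' seen -> skip
Result: lbik


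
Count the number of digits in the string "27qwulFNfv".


Input string: '27qwulFNfv'
Operation: count digit characters (0-9)
Scan: '2'(digit), '7'(digit), 'q', 'w', 'u', 'l', 'F', 'N', 'f', 'v'
Digits found: 2
Result: 2


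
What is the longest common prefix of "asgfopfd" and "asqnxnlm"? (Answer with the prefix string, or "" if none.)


String 1: 'asgfopfd'
String 2: 'asqnxnlm'
Compare position by position:
pos 0: 'a' vs 'a' match
pos 1: 's' vs 's' match
pos 2: 'g' vs 'q' differ -> stop
Longest common prefix: "as" (length 2)


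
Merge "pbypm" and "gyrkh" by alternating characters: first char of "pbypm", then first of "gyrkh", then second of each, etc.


String 1: 'pbypm'
String 2: 'gyrkh'
Operation: alternate characters
Pairs: 'p'+'g', 'b'+'y', 'y'+'r', 'p'+'k', 'm'+'h'
Result: pgbyyrpkmh


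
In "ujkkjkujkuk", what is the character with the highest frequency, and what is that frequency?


Input: 'ujkkjkujkuk'
Operation: tally each character
Counts: 'j':3, 'k':5, 'u':3
Maximum: 'k' appears 5 times


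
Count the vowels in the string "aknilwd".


Input string: 'aknilwd'
Operation: count vowels (a, e, i, o, u)
Scan: s[0]='a' (vowel), s[1]='k', s[2]='n', s[3]='i' (vowel), s[4]='l', s[5]='w', s[6]='d'
Vowels found: 2
Result: 2


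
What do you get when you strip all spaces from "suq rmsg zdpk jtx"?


Input string: 'suq rmsg zdpk jtx'
Operation: remove all spaces
Words: 'suq', 'rmsg', 'zdpk', 'jtx'
Join without spaces: suqrmsgzdpkjtx


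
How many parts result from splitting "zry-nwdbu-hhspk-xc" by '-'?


Input string: 'zry-nwdbu-hhspk-xc'
Delimiter: '-'
Split result: 'zry', 'nwdbu', 'hhspk', 'xc'
Number of parts: 4


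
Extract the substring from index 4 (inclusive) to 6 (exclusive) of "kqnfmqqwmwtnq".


Input string: 'kqnfmqqwmwtnq'
Operation: slice [4:6]
Extract characters: s[4]='m', s[5]='q'
Result: mq
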